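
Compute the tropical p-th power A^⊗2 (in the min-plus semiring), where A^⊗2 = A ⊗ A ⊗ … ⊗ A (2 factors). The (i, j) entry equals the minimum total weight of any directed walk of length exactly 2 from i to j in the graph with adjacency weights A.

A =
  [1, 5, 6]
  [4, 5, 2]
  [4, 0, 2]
A^⊗2 =
  [2, 6, 7]
  [5, 2, 4]
  [4, 2, 2]

Each entry (A^⊗2)_ij equals the minimum over all length-2 walks i = v_0 → v_1 → … → v_2 = j of Σ_t A[v_t][v_{t+1}]. For example, for (i, j) = (0, 2) we minimise over 3 possible intermediate vertex sequences; the minimum is 7, attained along the walk 0 → 0 → 2.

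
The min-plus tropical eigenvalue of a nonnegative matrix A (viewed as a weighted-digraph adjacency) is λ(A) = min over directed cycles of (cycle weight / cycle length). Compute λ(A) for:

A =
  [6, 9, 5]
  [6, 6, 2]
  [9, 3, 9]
λ(A) = 5/2

Enumerate directed cycles and compute their means (weight / length). Sample:
  cycle 0 → 0: weight = 6, length = 1, mean = 6/1 ≈ 6.000
  cycle 1 → 1: weight = 6, length = 1, mean = 6/1 ≈ 6.000
  cycle 2 → 2: weight = 9, length = 1, mean = 9/1 ≈ 9.000
  cycle 0 → 1 → 0: weight = 15, length = 2, mean = 15/2 ≈ 7.500
  cycle 0 → 2 → 0: weight = 14, length = 2, mean = 14/2 ≈ 7.000
  cycle 1 → 0 → 1: weight = 15, length = 2, mean = 15/2 ≈ 7.500
Minimum mean = 2.500, attained e.g. along the cycle 1 → 2 → 1 with weight 5 and length 2. So λ(A) = 5/2 = 5/2.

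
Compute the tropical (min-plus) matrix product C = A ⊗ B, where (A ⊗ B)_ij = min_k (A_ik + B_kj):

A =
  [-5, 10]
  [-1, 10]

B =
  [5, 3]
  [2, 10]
A ⊗ B =
  [0, -2]
  [4, 2]

Apply the min-plus product entry-by-entry:
  C[0][0] = min over k of (A[0][0] + B[0][0] = -5 + 5 = 0, A[0][1] + B[1][0] = 10 + 2 = 12) = 0 (attained at k = 0)
  C[0][1] = min over k of (A[0][0] + B[0][1] = -5 + 3 = -2, A[0][1] + B[1][1] = 10 + 10 = 20) = -2 (attained at k = 0)
  C[1][0] = min over k of (A[1][0] + B[0][0] = -1 + 5 = 4, A[1][1] + B[1][0] = 10 + 2 = 12) = 4 (attained at k = 0)
  C[1][1] = min over k of (A[1][0] + B[0][1] = -1 + 3 = 2, A[1][1] + B[1][1] = 10 + 10 = 20) = 2 (attained at k = 0)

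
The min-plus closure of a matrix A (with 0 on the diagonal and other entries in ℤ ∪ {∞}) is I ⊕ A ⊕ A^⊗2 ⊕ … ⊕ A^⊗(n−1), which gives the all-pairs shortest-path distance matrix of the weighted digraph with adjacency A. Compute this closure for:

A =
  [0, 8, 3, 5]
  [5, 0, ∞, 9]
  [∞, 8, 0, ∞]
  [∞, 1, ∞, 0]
Closure =
  [0, 6, 3, 5]
  [5, 0, 8, 9]
  [13, 8, 0, 17]
  [6, 1, 9, 0]

This is the Floyd-Warshall all-pairs shortest-path computation. For each intermediate vertex k = 0, 1, …, 3, update dist[i][j] ← min(dist[i][j], dist[i][k] + dist[k][j]). The final matrix gives, for each (i, j), the minimum total weight of any directed path from i to j (possibly empty when i = j).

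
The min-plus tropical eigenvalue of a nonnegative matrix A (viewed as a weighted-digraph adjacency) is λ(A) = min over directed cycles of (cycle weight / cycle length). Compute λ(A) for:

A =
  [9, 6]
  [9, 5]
λ(A) = 5

Enumerate directed cycles and compute their means (weight / length). Sample:
  cycle 0 → 0: weight = 9, length = 1, mean = 9/1 ≈ 9.000
  cycle 1 → 1: weight = 5, length = 1, mean = 5/1 ≈ 5.000
  cycle 0 → 1 → 0: weight = 15, length = 2, mean = 15/2 ≈ 7.500
  cycle 1 → 0 → 1: weight = 15, length = 2, mean = 15/2 ≈ 7.500
Minimum mean = 5.000, attained e.g. along the cycle 1 → 1 with weight 5 and length 1. So λ(A) = 5/1 = 5.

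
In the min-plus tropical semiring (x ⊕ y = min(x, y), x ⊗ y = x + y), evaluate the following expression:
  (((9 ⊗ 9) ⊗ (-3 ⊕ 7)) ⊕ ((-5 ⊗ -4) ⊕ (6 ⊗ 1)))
(((9 ⊗ 9) ⊗ (-3 ⊕ 7)) ⊕ ((-5 ⊗ -4) ⊕ (6 ⊗ 1))) = -9

Expand innermost to outermost. Recall ⊕ takes the minimum of its arguments and ⊗ takes their sum. Working out the expression (((9 ⊗ 9) ⊗ (-3 ⊕ 7)) ⊕ ((-5 ⊗ -4) ⊕ (6 ⊗ 1))) gives -9.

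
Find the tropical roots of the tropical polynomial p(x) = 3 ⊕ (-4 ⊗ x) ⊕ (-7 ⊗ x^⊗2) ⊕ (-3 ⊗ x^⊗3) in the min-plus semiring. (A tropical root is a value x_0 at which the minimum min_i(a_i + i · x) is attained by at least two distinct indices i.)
Roots: {-4, 3, 7}

Each tropical root is a break point of the lower envelope of the lines y = a_i + i · x (there are 4 lines, with slopes 0, 1, ..., 3). Only the lines that attain the minimum somewhere contribute to roots; other lines are dominated. Here the surviving (envelope) indices are i = 3, i = 2, i = 1, i = 0.
Intersections between consecutive envelope lines give the roots: for adjacent envelope indices i < j the intersection is x = (a_i − a_j) / (j − i). Reading off the sorted break points: {-4, 3, 7}.
Verification: at each break x_0, at least two indices attain the minimum of min_i(a_i + i · x_0).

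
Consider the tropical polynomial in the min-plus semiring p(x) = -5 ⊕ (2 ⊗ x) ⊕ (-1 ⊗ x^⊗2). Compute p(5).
p(5) = -5

A tropical monomial a ⊗ x^⊗i evaluates to a + i · x. Evaluating each term at x = 5:
  Term 0 contributes -5 + 0 · 5 = -5
  Term 1 contributes 2 + 1 · 5 = 7
  Term 2 contributes -1 + 2 · 5 = 9
p(5) = ⊕ of these = min[-5, 7, 9] = -5.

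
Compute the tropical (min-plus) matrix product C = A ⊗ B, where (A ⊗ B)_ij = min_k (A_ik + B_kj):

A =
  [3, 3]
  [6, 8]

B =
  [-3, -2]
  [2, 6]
A ⊗ B =
  [0, 1]
  [3, 4]

Apply the min-plus product entry-by-entry:
  C[0][0] = min over k of (A[0][0] + B[0][0] = 3 + -3 = 0, A[0][1] + B[1][0] = 3 + 2 = 5) = 0 (attained at k = 0)
  C[0][1] = min over k of (A[0][0] + B[0][1] = 3 + -2 = 1, A[0][1] + B[1][1] = 3 + 6 = 9) = 1 (attained at k = 0)
  C[1][0] = min over k of (A[1][0] + B[0][0] = 6 + -3 = 3, A[1][1] + B[1][0] = 8 + 2 = 10) = 3 (attained at k = 0)
  C[1][1] = min over k of (A[1][0] + B[0][1] = 6 + -2 = 4, A[1][1] + B[1][1] = 8 + 6 = 14) = 4 (attained at k = 0)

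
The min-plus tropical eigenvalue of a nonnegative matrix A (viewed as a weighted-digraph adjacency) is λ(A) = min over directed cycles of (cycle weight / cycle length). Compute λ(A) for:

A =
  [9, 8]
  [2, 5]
λ(A) = 5

Enumerate directed cycles and compute their means (weight / length). Sample:
  cycle 0 → 0: weight = 9, length = 1, mean = 9/1 ≈ 9.000
  cycle 1 → 1: weight = 5, length = 1, mean = 5/1 ≈ 5.000
  cycle 0 → 1 → 0: weight = 10, length = 2, mean = 10/2 ≈ 5.000
  cycle 1 → 0 → 1: weight = 10, length = 2, mean = 10/2 ≈ 5.000
Minimum mean = 5.000, attained e.g. along the cycle 1 → 1 with weight 5 and length 1. So λ(A) = 5/1 = 5.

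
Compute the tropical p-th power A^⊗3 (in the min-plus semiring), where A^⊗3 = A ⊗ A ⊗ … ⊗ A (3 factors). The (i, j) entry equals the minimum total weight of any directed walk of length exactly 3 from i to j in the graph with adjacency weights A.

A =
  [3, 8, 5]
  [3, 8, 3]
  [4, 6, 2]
A^⊗3 =
  [9, 13, 9]
  [9, 11, 7]
  [8, 10, 6]

Each entry (A^⊗3)_ij equals the minimum over all length-3 walks i = v_0 → v_1 → … → v_3 = j of Σ_t A[v_t][v_{t+1}]. For example, for (i, j) = (0, 2) we minimise over 9 possible intermediate vertex sequences; the minimum is 9, attained along the walk 0 → 2 → 2 → 2.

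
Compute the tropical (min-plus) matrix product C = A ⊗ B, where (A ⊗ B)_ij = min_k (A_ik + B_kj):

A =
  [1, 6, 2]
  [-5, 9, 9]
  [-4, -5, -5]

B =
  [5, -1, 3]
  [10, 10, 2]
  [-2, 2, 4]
A ⊗ B =
  [0, 0, 4]
  [0, -6, -2]
  [-7, -5, -3]

Apply the min-plus product entry-by-entry:
  C[0][0] = min over k of (A[0][0] + B[0][0] = 1 + 5 = 6, A[0][1] + B[1][0] = 6 + 10 = 16, A[0][2] + B[2][0] = 2 + -2 = 0) = 0 (attained at k = 2)
  C[0][1] = min over k of (A[0][0] + B[0][1] = 1 + -1 = 0, A[0][1] + B[1][1] = 6 + 10 = 16, A[0][2] + B[2][1] = 2 + 2 = 4) = 0 (attained at k = 0)
  C[0][2] = min over k of (A[0][0] + B[0][2] = 1 + 3 = 4, A[0][1] + B[1][2] = 6 + 2 = 8, A[0][2] + B[2][2] = 2 + 4 = 6) = 4 (attained at k = 0)
  C[1][0] = min over k of (A[1][0] + B[0][0] = -5 + 5 = 0, A[1][1] + B[1][0] = 9 + 10 = 19, A[1][2] + B[2][0] = 9 + -2 = 7) = 0 (attained at k = 0)
  C[1][1] = min over k of (A[1][0] + B[0][1] = -5 + -1 = -6, A[1][1] + B[1][1] = 9 + 10 = 19, A[1][2] + B[2][1] = 9 + 2 = 11) = -6 (attained at k = 0)
  C[1][2] = min over k of (A[1][0] + B[0][2] = -5 + 3 = -2, A[1][1] + B[1][2] = 9 + 2 = 11, A[1][2] + B[2][2] = 9 + 4 = 13) = -2 (attained at k = 0)
  C[2][0] = min over k of (A[2][0] + B[0][0] = -4 + 5 = 1, A[2][1] + B[1][0] = -5 + 10 = 5, A[2][2] + B[2][0] = -5 + -2 = -7) = -7 (attained at k = 2)
  C[2][1] = min over k of (A[2][0] + B[0][1] = -4 + -1 = -5, A[2][1] + B[1][1] = -5 + 10 = 5, A[2][2] + B[2][1] = -5 + 2 = -3) = -5 (attained at k = 0)
  C[2][2] = min over k of (A[2][0] + B[0][2] = -4 + 3 = -1, A[2][1] + B[1][2] = -5 + 2 = -3, A[2][2] + B[2][2] = -5 + 4 = -1) = -3 (attained at k = 1)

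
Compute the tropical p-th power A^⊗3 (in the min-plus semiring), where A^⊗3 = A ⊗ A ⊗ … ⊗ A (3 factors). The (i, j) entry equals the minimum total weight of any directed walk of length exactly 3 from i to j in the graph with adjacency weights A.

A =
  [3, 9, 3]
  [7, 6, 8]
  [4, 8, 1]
A^⊗3 =
  [8, 12, 5]
  [13, 17, 10]
  [6, 10, 3]

Each entry (A^⊗3)_ij equals the minimum over all length-3 walks i = v_0 → v_1 → … → v_3 = j of Σ_t A[v_t][v_{t+1}]. For example, for (i, j) = (0, 2) we minimise over 9 possible intermediate vertex sequences; the minimum is 5, attained along the walk 0 → 2 → 2 → 2.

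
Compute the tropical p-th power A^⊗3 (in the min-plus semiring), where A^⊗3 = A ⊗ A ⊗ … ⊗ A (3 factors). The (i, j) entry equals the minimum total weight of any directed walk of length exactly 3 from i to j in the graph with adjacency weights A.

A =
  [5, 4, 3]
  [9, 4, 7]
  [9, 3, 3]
A^⊗3 =
  [15, 9, 9]
  [17, 12, 13]
  [15, 9, 9]

Each entry (A^⊗3)_ij equals the minimum over all length-3 walks i = v_0 → v_1 → … → v_3 = j of Σ_t A[v_t][v_{t+1}]. For example, for (i, j) = (0, 2) we minimise over 9 possible intermediate vertex sequences; the minimum is 9, attained along the walk 0 → 2 → 2 → 2.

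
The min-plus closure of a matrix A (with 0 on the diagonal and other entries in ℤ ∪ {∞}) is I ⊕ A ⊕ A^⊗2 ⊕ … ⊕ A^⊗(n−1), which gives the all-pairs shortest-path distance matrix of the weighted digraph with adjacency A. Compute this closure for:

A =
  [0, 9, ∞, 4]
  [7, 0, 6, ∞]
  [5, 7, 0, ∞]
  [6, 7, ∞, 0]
Closure =
  [0, 9, 15, 4]
  [7, 0, 6, 11]
  [5, 7, 0, 9]
  [6, 7, 13, 0]

This is the Floyd-Warshall all-pairs shortest-path computation. For each intermediate vertex k = 0, 1, …, 3, update dist[i][j] ← min(dist[i][j], dist[i][k] + dist[k][j]). The final matrix gives, for each (i, j), the minimum total weight of any directed path from i to j (possibly empty when i = j).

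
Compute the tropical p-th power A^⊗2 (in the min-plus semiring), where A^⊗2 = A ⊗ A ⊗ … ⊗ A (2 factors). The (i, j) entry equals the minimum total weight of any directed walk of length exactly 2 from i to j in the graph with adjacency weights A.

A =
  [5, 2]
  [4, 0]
A^⊗2 =
  [6, 2]
  [4, 0]

Each entry (A^⊗2)_ij equals the minimum over all length-2 walks i = v_0 → v_1 → … → v_2 = j of Σ_t A[v_t][v_{t+1}]. For example, for (i, j) = (0, 1) we minimise over 2 possible intermediate vertex sequences; the minimum is 2, attained along the walk 0 → 1 → 1.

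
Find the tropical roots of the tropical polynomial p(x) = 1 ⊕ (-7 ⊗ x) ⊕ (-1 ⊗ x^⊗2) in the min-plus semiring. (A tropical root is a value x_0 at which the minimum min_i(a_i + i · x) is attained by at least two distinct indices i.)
Roots: {-6, 8}

Each tropical root is a break point of the lower envelope of the lines y = a_i + i · x (there are 3 lines, with slopes 0, 1, ..., 2). Only the lines that attain the minimum somewhere contribute to roots; other lines are dominated. Here the surviving (envelope) indices are i = 2, i = 1, i = 0.
Intersections between consecutive envelope lines give the roots: for adjacent envelope indices i < j the intersection is x = (a_i − a_j) / (j − i). Reading off the sorted break points: {-6, 8}.
Verification: at each break x_0, at least two indices attain the minimum of min_i(a_i + i · x_0).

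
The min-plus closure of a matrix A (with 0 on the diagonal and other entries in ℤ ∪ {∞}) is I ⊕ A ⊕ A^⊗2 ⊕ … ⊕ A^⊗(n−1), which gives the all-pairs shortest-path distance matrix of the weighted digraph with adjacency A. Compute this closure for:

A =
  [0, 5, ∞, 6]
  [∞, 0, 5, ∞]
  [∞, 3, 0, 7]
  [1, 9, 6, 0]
Closure =
  [0, 5, 10, 6]
  [13, 0, 5, 12]
  [8, 3, 0, 7]
  [1, 6, 6, 0]

This is the Floyd-Warshall all-pairs shortest-path computation. For each intermediate vertex k = 0, 1, …, 3, update dist[i][j] ← min(dist[i][j], dist[i][k] + dist[k][j]). The final matrix gives, for each (i, j), the minimum total weight of any directed path from i to j (possibly empty when i = j).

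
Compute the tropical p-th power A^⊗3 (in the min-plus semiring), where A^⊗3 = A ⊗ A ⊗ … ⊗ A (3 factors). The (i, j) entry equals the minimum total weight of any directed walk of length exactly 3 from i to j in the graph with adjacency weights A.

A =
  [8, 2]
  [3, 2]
A^⊗3 =
  [7, 6]
  [7, 6]

Each entry (A^⊗3)_ij equals the minimum over all length-3 walks i = v_0 → v_1 → … → v_3 = j of Σ_t A[v_t][v_{t+1}]. For example, for (i, j) = (0, 1) we minimise over 4 possible intermediate vertex sequences; the minimum is 6, attained along the walk 0 → 1 → 1 → 1.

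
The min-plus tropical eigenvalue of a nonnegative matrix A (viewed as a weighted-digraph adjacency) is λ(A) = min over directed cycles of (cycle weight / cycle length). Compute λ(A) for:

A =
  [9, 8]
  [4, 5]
λ(A) = 5

Enumerate directed cycles and compute their means (weight / length). Sample:
  cycle 0 → 0: weight = 9, length = 1, mean = 9/1 ≈ 9.000
  cycle 1 → 1: weight = 5, length = 1, mean = 5/1 ≈ 5.000
  cycle 0 → 1 → 0: weight = 12, length = 2, mean = 12/2 ≈ 6.000
  cycle 1 → 0 → 1: weight = 12, length = 2, mean = 12/2 ≈ 6.000
Minimum mean = 5.000, attained e.g. along the cycle 1 → 1 with weight 5 and length 1. So λ(A) = 5/1 = 5.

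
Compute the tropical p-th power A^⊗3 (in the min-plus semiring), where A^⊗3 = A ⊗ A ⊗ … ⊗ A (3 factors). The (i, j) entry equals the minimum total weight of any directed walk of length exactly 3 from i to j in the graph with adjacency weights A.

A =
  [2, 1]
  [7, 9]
A^⊗3 =
  [6, 5]
  [11, 10]

Each entry (A^⊗3)_ij equals the minimum over all length-3 walks i = v_0 → v_1 → … → v_3 = j of Σ_t A[v_t][v_{t+1}]. For example, for (i, j) = (0, 1) we minimise over 4 possible intermediate vertex sequences; the minimum is 5, attained along the walk 0 → 0 → 0 → 1.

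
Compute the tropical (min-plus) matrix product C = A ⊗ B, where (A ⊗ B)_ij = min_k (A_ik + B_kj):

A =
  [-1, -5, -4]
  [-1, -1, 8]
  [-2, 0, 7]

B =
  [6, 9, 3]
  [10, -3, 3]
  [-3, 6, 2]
A ⊗ B =
  [-7, -8, -2]
  [5, -4, 2]
  [4, -3, 1]

Apply the min-plus product entry-by-entry:
  C[0][0] = min over k of (A[0][0] + B[0][0] = -1 + 6 = 5, A[0][1] + B[1][0] = -5 + 10 = 5, A[0][2] + B[2][0] = -4 + -3 = -7) = -7 (attained at k = 2)
  C[0][1] = min over k of (A[0][0] + B[0][1] = -1 + 9 = 8, A[0][1] + B[1][1] = -5 + -3 = -8, A[0][2] + B[2][1] = -4 + 6 = 2) = -8 (attained at k = 1)
  C[0][2] = min over k of (A[0][0] + B[0][2] = -1 + 3 = 2, A[0][1] + B[1][2] = -5 + 3 = -2, A[0][2] + B[2][2] = -4 + 2 = -2) = -2 (attained at k = 1)
  C[1][0] = min over k of (A[1][0] + B[0][0] = -1 + 6 = 5, A[1][1] + B[1][0] = -1 + 10 = 9, A[1][2] + B[2][0] = 8 + -3 = 5) = 5 (attained at k = 0)
  C[1][1] = min over k of (A[1][0] + B[0][1] = -1 + 9 = 8, A[1][1] + B[1][1] = -1 + -3 = -4, A[1][2] + B[2][1] = 8 + 6 = 14) = -4 (attained at k = 1)
  C[1][2] = min over k of (A[1][0] + B[0][2] = -1 + 3 = 2, A[1][1] + B[1][2] = -1 + 3 = 2, A[1][2] + B[2][2] = 8 + 2 = 10) = 2 (attained at k = 0)
  C[2][0] = min over k of (A[2][0] + B[0][0] = -2 + 6 = 4, A[2][1] + B[1][0] = 0 + 10 = 10, A[2][2] + B[2][0] = 7 + -3 = 4) = 4 (attained at k = 0)
  C[2][1] = min over k of (A[2][0] + B[0][1] = -2 + 9 = 7, A[2][1] + B[1][1] = 0 + -3 = -3, A[2][2] + B[2][1] = 7 + 6 = 13) = -3 (attained at k = 1)
  C[2][2] = min over k of (A[2][0] + B[0][2] = -2 + 3 = 1, A[2][1] + B[1][2] = 0 + 3 = 3, A[2][2] + B[2][2] = 7 + 2 = 9) = 1 (attained at k = 0)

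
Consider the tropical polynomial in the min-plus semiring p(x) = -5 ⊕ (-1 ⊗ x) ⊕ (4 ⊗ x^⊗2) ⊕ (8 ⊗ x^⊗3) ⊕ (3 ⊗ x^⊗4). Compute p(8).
p(8) = -5

A tropical monomial a ⊗ x^⊗i evaluates to a + i · x. Evaluating each term at x = 8:
  Term 0 contributes -5 + 0 · 8 = -5
  Term 1 contributes -1 + 1 · 8 = 7
  Term 2 contributes 4 + 2 · 8 = 20
  Term 3 contributes 8 + 3 · 8 = 32
  Term 4 contributes 3 + 4 · 8 = 35
p(8) = ⊕ of these = min[-5, 7, 20, 32, 35] = -5.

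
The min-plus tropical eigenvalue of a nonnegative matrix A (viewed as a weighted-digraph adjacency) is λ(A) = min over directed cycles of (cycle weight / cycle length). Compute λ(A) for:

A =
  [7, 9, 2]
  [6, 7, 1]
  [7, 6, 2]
λ(A) = 2

Enumerate directed cycles and compute their means (weight / length). Sample:
  cycle 0 → 0: weight = 7, length = 1, mean = 7/1 ≈ 7.000
  cycle 1 → 1: weight = 7, length = 1, mean = 7/1 ≈ 7.000
  cycle 2 → 2: weight = 2, length = 1, mean = 2/1 ≈ 2.000
  cycle 0 → 1 → 0: weight = 15, length = 2, mean = 15/2 ≈ 7.500
  cycle 0 → 2 → 0: weight = 9, length = 2, mean = 9/2 ≈ 4.500
  cycle 1 → 0 → 1: weight = 15, length = 2, mean = 15/2 ≈ 7.500
Minimum mean = 2.000, attained e.g. along the cycle 2 → 2 with weight 2 and length 1. So λ(A) = 2/1 = 2.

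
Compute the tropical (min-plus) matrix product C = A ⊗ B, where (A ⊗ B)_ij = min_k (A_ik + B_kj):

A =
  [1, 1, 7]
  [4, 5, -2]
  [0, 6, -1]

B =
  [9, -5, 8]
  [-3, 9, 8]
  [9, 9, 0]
A ⊗ B =
  [-2, -4, 7]
  [2, -1, -2]
  [3, -5, -1]

Apply the min-plus product entry-by-entry:
  C[0][0] = min over k of (A[0][0] + B[0][0] = 1 + 9 = 10, A[0][1] + B[1][0] = 1 + -3 = -2, A[0][2] + B[2][0] = 7 + 9 = 16) = -2 (attained at k = 1)
  C[0][1] = min over k of (A[0][0] + B[0][1] = 1 + -5 = -4, A[0][1] + B[1][1] = 1 + 9 = 10, A[0][2] + B[2][1] = 7 + 9 = 16) = -4 (attained at k = 0)
  C[0][2] = min over k of (A[0][0] + B[0][2] = 1 + 8 = 9, A[0][1] + B[1][2] = 1 + 8 = 9, A[0][2] + B[2][2] = 7 + 0 = 7) = 7 (attained at k = 2)
  C[1][0] = min over k of (A[1][0] + B[0][0] = 4 + 9 = 13, A[1][1] + B[1][0] = 5 + -3 = 2, A[1][2] + B[2][0] = -2 + 9 = 7) = 2 (attained at k = 1)
  C[1][1] = min over k of (A[1][0] + B[0][1] = 4 + -5 = -1, A[1][1] + B[1][1] = 5 + 9 = 14, A[1][2] + B[2][1] = -2 + 9 = 7) = -1 (attained at k = 0)
  C[1][2] = min over k of (A[1][0] + B[0][2] = 4 + 8 = 12, A[1][1] + B[1][2] = 5 + 8 = 13, A[1][2] + B[2][2] = -2 + 0 = -2) = -2 (attained at k = 2)
  C[2][0] = min over k of (A[2][0] + B[0][0] = 0 + 9 = 9, A[2][1] + B[1][0] = 6 + -3 = 3, A[2][2] + B[2][0] = -1 + 9 = 8) = 3 (attained at k = 1)
  C[2][1] = min over k of (A[2][0] + B[0][1] = 0 + -5 = -5, A[2][1] + B[1][1] = 6 + 9 = 15, A[2][2] + B[2][1] = -1 + 9 = 8) = -5 (attained at k = 0)
  C[2][2] = min over k of (A[2][0] + B[0][2] = 0 + 8 = 8, A[2][1] + B[1][2] = 6 + 8 = 14, A[2][2] + B[2][2] = -1 + 0 = -1) = -1 (attained at k = 2)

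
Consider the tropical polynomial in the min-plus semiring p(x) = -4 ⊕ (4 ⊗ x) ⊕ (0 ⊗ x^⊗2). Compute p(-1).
p(-1) = -4

A tropical monomial a ⊗ x^⊗i evaluates to a + i · x. Evaluating each term at x = -1:
  Term 0 contributes -4 + 0 · -1 = -4
  Term 1 contributes 4 + 1 · -1 = 3
  Term 2 contributes 0 + 2 · -1 = -2
p(-1) = ⊕ of these = min[-4, 3, -2] = -4.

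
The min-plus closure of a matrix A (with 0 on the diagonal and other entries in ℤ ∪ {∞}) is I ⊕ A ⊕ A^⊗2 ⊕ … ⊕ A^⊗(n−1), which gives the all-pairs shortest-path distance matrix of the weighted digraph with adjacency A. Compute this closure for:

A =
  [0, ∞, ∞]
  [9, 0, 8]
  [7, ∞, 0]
Closure =
  [0, ∞, ∞]
  [9, 0, 8]
  [7, ∞, 0]

This is the Floyd-Warshall all-pairs shortest-path computation. For each intermediate vertex k = 0, 1, …, 2, update dist[i][j] ← min(dist[i][j], dist[i][k] + dist[k][j]). The final matrix gives, for each (i, j), the minimum total weight of any directed path from i to j (possibly empty when i = j).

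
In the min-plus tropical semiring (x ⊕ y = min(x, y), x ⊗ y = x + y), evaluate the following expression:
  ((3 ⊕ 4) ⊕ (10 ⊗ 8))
((3 ⊕ 4) ⊕ (10 ⊗ 8)) = 3

Expand innermost to outermost. Recall ⊕ takes the minimum of its arguments and ⊗ takes their sum. Working out the expression ((3 ⊕ 4) ⊕ (10 ⊗ 8)) gives 3.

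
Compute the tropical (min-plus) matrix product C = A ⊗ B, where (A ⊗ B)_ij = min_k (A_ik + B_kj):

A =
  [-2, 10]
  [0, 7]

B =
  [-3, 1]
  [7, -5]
A ⊗ B =
  [-5, -1]
  [-3, 1]

Apply the min-plus product entry-by-entry:
  C[0][0] = min over k of (A[0][0] + B[0][0] = -2 + -3 = -5, A[0][1] + B[1][0] = 10 + 7 = 17) = -5 (attained at k = 0)
  C[0][1] = min over k of (A[0][0] + B[0][1] = -2 + 1 = -1, A[0][1] + B[1][1] = 10 + -5 = 5) = -1 (attained at k = 0)
  C[1][0] = min over k of (A[1][0] + B[0][0] = 0 + -3 = -3, A[1][1] + B[1][0] = 7 + 7 = 14) = -3 (attained at k = 0)
  C[1][1] = min over k of (A[1][0] + B[0][1] = 0 + 1 = 1, A[1][1] + B[1][1] = 7 + -5 = 2) = 1 (attained at k = 0)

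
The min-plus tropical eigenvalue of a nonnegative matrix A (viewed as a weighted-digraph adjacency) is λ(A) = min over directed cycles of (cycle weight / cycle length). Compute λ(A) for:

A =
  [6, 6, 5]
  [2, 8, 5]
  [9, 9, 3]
λ(A) = 3

Enumerate directed cycles and compute their means (weight / length). Sample:
  cycle 0 → 0: weight = 6, length = 1, mean = 6/1 ≈ 6.000
  cycle 1 → 1: weight = 8, length = 1, mean = 8/1 ≈ 8.000
  cycle 2 → 2: weight = 3, length = 1, mean = 3/1 ≈ 3.000
  cycle 0 → 1 → 0: weight = 8, length = 2, mean = 8/2 ≈ 4.000
  cycle 0 → 2 → 0: weight = 14, length = 2, mean = 14/2 ≈ 7.000
  cycle 1 → 0 → 1: weight = 8, length = 2, mean = 8/2 ≈ 4.000
Minimum mean = 3.000, attained e.g. along the cycle 2 → 2 with weight 3 and length 1. So λ(A) = 3/1 = 3.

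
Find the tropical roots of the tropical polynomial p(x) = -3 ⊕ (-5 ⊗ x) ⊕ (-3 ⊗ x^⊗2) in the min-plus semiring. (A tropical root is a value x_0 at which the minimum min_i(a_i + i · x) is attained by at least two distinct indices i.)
Roots: {-2, 2}

Each tropical root is a break point of the lower envelope of the lines y = a_i + i · x (there are 3 lines, with slopes 0, 1, ..., 2). Only the lines that attain the minimum somewhere contribute to roots; other lines are dominated. Here the surviving (envelope) indices are i = 2, i = 1, i = 0.
Intersections between consecutive envelope lines give the roots: for adjacent envelope indices i < j the intersection is x = (a_i − a_j) / (j − i). Reading off the sorted break points: {-2, 2}.
Verification: at each break x_0, at least two indices attain the minimum of min_i(a_i + i · x_0).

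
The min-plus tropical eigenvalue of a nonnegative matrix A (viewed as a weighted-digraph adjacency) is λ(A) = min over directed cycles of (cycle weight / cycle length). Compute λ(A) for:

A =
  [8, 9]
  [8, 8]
λ(A) = 8

Enumerate directed cycles and compute their means (weight / length). Sample:
  cycle 0 → 0: weight = 8, length = 1, mean = 8/1 ≈ 8.000
  cycle 1 → 1: weight = 8, length = 1, mean = 8/1 ≈ 8.000
  cycle 0 → 1 → 0: weight = 17, length = 2, mean = 17/2 ≈ 8.500
  cycle 1 → 0 → 1: weight = 17, length = 2, mean = 17/2 ≈ 8.500
Minimum mean = 8.000, attained e.g. along the cycle 0 → 0 with weight 8 and length 1. So λ(A) = 8/1 = 8.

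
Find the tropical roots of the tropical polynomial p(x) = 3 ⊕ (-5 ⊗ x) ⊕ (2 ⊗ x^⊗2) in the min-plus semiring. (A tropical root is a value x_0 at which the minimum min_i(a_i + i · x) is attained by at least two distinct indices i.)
Roots: {-7, 8}

Each tropical root is a break point of the lower envelope of the lines y = a_i + i · x (there are 3 lines, with slopes 0, 1, ..., 2). Only the lines that attain the minimum somewhere contribute to roots; other lines are dominated. Here the surviving (envelope) indices are i = 2, i = 1, i = 0.
Intersections between consecutive envelope lines give the roots: for adjacent envelope indices i < j the intersection is x = (a_i − a_j) / (j − i). Reading off the sorted break points: {-7, 8}.
Verification: at each break x_0, at least two indices attain the minimum of min_i(a_i + i · x_0).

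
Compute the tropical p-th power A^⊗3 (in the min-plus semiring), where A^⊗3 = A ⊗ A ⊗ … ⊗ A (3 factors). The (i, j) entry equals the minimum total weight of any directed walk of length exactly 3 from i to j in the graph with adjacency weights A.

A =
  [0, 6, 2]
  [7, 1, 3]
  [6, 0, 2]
A^⊗3 =
  [0, 2, 2]
  [7, 3, 5]
  [6, 2, 4]

Each entry (A^⊗3)_ij equals the minimum over all length-3 walks i = v_0 → v_1 → … → v_3 = j of Σ_t A[v_t][v_{t+1}]. For example, for (i, j) = (0, 2) we minimise over 9 possible intermediate vertex sequences; the minimum is 2, attained along the walk 0 → 0 → 0 → 2.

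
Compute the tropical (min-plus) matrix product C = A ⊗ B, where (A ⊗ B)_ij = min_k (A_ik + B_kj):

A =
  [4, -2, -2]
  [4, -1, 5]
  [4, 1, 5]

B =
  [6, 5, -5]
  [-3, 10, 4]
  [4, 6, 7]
A ⊗ B =
  [-5, 4, -1]
  [-4, 9, -1]
  [-2, 9, -1]

Apply the min-plus product entry-by-entry:
  C[0][0] = min over k of (A[0][0] + B[0][0] = 4 + 6 = 10, A[0][1] + B[1][0] = -2 + -3 = -5, A[0][2] + B[2][0] = -2 + 4 = 2) = -5 (attained at k = 1)
  C[0][1] = min over k of (A[0][0] + B[0][1] = 4 + 5 = 9, A[0][1] + B[1][1] = -2 + 10 = 8, A[0][2] + B[2][1] = -2 + 6 = 4) = 4 (attained at k = 2)
  C[0][2] = min over k of (A[0][0] + B[0][2] = 4 + -5 = -1, A[0][1] + B[1][2] = -2 + 4 = 2, A[0][2] + B[2][2] = -2 + 7 = 5) = -1 (attained at k = 0)
  C[1][0] = min over k of (A[1][0] + B[0][0] = 4 + 6 = 10, A[1][1] + B[1][0] = -1 + -3 = -4, A[1][2] + B[2][0] = 5 + 4 = 9) = -4 (attained at k = 1)
  C[1][1] = min over k of (A[1][0] + B[0][1] = 4 + 5 = 9, A[1][1] + B[1][1] = -1 + 10 = 9, A[1][2] + B[2][1] = 5 + 6 = 11) = 9 (attained at k = 0)
  C[1][2] = min over k of (A[1][0] + B[0][2] = 4 + -5 = -1, A[1][1] + B[1][2] = -1 + 4 = 3, A[1][2] + B[2][2] = 5 + 7 = 12) = -1 (attained at k = 0)
  C[2][0] = min over k of (A[2][0] + B[0][0] = 4 + 6 = 10, A[2][1] + B[1][0] = 1 + -3 = -2, A[2][2] + B[2][0] = 5 + 4 = 9) = -2 (attained at k = 1)
  C[2][1] = min over k of (A[2][0] + B[0][1] = 4 + 5 = 9, A[2][1] + B[1][1] = 1 + 10 = 11, A[2][2] + B[2][1] = 5 + 6 = 11) = 9 (attained at k = 0)
  C[2][2] = min over k of (A[2][0] + B[0][2] = 4 + -5 = -1, A[2][1] + B[1][2] = 1 + 4 = 5, A[2][2] + B[2][2] = 5 + 7 = 12) = -1 (attained at k = 0)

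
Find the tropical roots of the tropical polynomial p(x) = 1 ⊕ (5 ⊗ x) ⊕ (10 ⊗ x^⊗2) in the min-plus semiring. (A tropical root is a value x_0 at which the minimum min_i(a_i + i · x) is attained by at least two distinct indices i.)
Roots: {-5, -4}

Each tropical root is a break point of the lower envelope of the lines y = a_i + i · x (there are 3 lines, with slopes 0, 1, ..., 2). Only the lines that attain the minimum somewhere contribute to roots; other lines are dominated. Here the surviving (envelope) indices are i = 2, i = 1, i = 0.
Intersections between consecutive envelope lines give the roots: for adjacent envelope indices i < j the intersection is x = (a_i − a_j) / (j − i). Reading off the sorted break points: {-5, -4}.
Verification: at each break x_0, at least two indices attain the minimum of min_i(a_i + i · x_0).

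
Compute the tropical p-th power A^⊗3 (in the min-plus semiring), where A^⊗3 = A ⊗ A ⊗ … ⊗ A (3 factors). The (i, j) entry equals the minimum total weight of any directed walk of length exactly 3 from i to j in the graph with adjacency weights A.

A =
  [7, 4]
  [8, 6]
A^⊗3 =
  [18, 16]
  [20, 18]

Each entry (A^⊗3)_ij equals the minimum over all length-3 walks i = v_0 → v_1 → … → v_3 = j of Σ_t A[v_t][v_{t+1}]. For example, for (i, j) = (0, 1) we minimise over 4 possible intermediate vertex sequences; the minimum is 16, attained along the walk 0 → 1 → 0 → 1.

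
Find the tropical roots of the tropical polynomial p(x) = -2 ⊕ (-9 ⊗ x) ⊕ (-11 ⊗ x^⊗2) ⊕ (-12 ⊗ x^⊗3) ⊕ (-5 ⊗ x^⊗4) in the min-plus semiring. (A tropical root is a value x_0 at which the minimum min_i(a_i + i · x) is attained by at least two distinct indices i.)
Roots: {-7, 1, 2, 7}

Each tropical root is a break point of the lower envelope of the lines y = a_i + i · x (there are 5 lines, with slopes 0, 1, ..., 4). Only the lines that attain the minimum somewhere contribute to roots; other lines are dominated. Here the surviving (envelope) indices are i = 4, i = 3, i = 2, i = 1, i = 0.
Intersections between consecutive envelope lines give the roots: for adjacent envelope indices i < j the intersection is x = (a_i − a_j) / (j − i). Reading off the sorted break points: {-7, 1, 2, 7}.
Verification: at each break x_0, at least two indices attain the minimum of min_i(a_i + i · x_0).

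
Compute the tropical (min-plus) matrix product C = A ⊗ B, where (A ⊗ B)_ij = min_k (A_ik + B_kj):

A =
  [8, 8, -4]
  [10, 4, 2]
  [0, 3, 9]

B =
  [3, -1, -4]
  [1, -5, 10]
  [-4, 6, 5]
A ⊗ B =
  [-8, 2, 1]
  [-2, -1, 6]
  [3, -2, -4]

Apply the min-plus product entry-by-entry:
  C[0][0] = min over k of (A[0][0] + B[0][0] = 8 + 3 = 11, A[0][1] + B[1][0] = 8 + 1 = 9, A[0][2] + B[2][0] = -4 + -4 = -8) = -8 (attained at k = 2)
  C[0][1] = min over k of (A[0][0] + B[0][1] = 8 + -1 = 7, A[0][1] + B[1][1] = 8 + -5 = 3, A[0][2] + B[2][1] = -4 + 6 = 2) = 2 (attained at k = 2)
  C[0][2] = min over k of (A[0][0] + B[0][2] = 8 + -4 = 4, A[0][1] + B[1][2] = 8 + 10 = 18, A[0][2] + B[2][2] = -4 + 5 = 1) = 1 (attained at k = 2)
  C[1][0] = min over k of (A[1][0] + B[0][0] = 10 + 3 = 13, A[1][1] + B[1][0] = 4 + 1 = 5, A[1][2] + B[2][0] = 2 + -4 = -2) = -2 (attained at k = 2)
  C[1][1] = min over k of (A[1][0] + B[0][1] = 10 + -1 = 9, A[1][1] + B[1][1] = 4 + -5 = -1, A[1][2] + B[2][1] = 2 + 6 = 8) = -1 (attained at k = 1)
  C[1][2] = min over k of (A[1][0] + B[0][2] = 10 + -4 = 6, A[1][1] + B[1][2] = 4 + 10 = 14, A[1][2] + B[2][2] = 2 + 5 = 7) = 6 (attained at k = 0)
  C[2][0] = min over k of (A[2][0] + B[0][0] = 0 + 3 = 3, A[2][1] + B[1][0] = 3 + 1 = 4, A[2][2] + B[2][0] = 9 + -4 = 5) = 3 (attained at k = 0)
  C[2][1] = min over k of (A[2][0] + B[0][1] = 0 + -1 = -1, A[2][1] + B[1][1] = 3 + -5 = -2, A[2][2] + B[2][1] = 9 + 6 = 15) = -2 (attained at k = 1)
  C[2][2] = min over k of (A[2][0] + B[0][2] = 0 + -4 = -4, A[2][1] + B[1][2] = 3 + 10 = 13, A[2][2] + B[2][2] = 9 + 5 = 14) = -4 (attained at k = 0)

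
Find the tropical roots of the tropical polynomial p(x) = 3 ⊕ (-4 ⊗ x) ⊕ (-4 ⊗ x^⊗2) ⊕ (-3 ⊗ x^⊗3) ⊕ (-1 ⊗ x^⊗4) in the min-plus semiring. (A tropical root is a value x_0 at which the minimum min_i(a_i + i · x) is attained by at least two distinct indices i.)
Roots: {-2, -1, 0, 7}

Each tropical root is a break point of the lower envelope of the lines y = a_i + i · x (there are 5 lines, with slopes 0, 1, ..., 4). Only the lines that attain the minimum somewhere contribute to roots; other lines are dominated. Here the surviving (envelope) indices are i = 4, i = 3, i = 2, i = 1, i = 0.
Intersections between consecutive envelope lines give the roots: for adjacent envelope indices i < j the intersection is x = (a_i − a_j) / (j − i). Reading off the sorted break points: {-2, -1, 0, 7}.
Verification: at each break x_0, at least two indices attain the minimum of min_i(a_i + i · x_0).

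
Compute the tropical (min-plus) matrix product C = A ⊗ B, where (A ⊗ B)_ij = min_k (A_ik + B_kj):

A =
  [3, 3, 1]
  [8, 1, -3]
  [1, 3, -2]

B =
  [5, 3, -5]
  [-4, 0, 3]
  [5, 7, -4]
A ⊗ B =
  [-1, 3, -3]
  [-3, 1, -7]
  [-1, 3, -6]

Apply the min-plus product entry-by-entry:
  C[0][0] = min over k of (A[0][0] + B[0][0] = 3 + 5 = 8, A[0][1] + B[1][0] = 3 + -4 = -1, A[0][2] + B[2][0] = 1 + 5 = 6) = -1 (attained at k = 1)
  C[0][1] = min over k of (A[0][0] + B[0][1] = 3 + 3 = 6, A[0][1] + B[1][1] = 3 + 0 = 3, A[0][2] + B[2][1] = 1 + 7 = 8) = 3 (attained at k = 1)
  C[0][2] = min over k of (A[0][0] + B[0][2] = 3 + -5 = -2, A[0][1] + B[1][2] = 3 + 3 = 6, A[0][2] + B[2][2] = 1 + -4 = -3) = -3 (attained at k = 2)
  C[1][0] = min over k of (A[1][0] + B[0][0] = 8 + 5 = 13, A[1][1] + B[1][0] = 1 + -4 = -3, A[1][2] + B[2][0] = -3 + 5 = 2) = -3 (attained at k = 1)
  C[1][1] = min over k of (A[1][0] + B[0][1] = 8 + 3 = 11, A[1][1] + B[1][1] = 1 + 0 = 1, A[1][2] + B[2][1] = -3 + 7 = 4) = 1 (attained at k = 1)
  C[1][2] = min over k of (A[1][0] + B[0][2] = 8 + -5 = 3, A[1][1] + B[1][2] = 1 + 3 = 4, A[1][2] + B[2][2] = -3 + -4 = -7) = -7 (attained at k = 2)
  C[2][0] = min over k of (A[2][0] + B[0][0] = 1 + 5 = 6, A[2][1] + B[1][0] = 3 + -4 = -1, A[2][2] + B[2][0] = -2 + 5 = 3) = -1 (attained at k = 1)
  C[2][1] = min over k of (A[2][0] + B[0][1] = 1 + 3 = 4, A[2][1] + B[1][1] = 3 + 0 = 3, A[2][2] + B[2][1] = -2 + 7 = 5) = 3 (attained at k = 1)
  C[2][2] = min over k of (A[2][0] + B[0][2] = 1 + -5 = -4, A[2][1] + B[1][2] = 3 + 3 = 6, A[2][2] + B[2][2] = -2 + -4 = -6) = -6 (attained at k = 2)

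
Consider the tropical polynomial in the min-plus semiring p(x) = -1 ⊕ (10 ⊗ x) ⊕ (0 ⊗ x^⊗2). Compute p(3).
p(3) = -1

A tropical monomial a ⊗ x^⊗i evaluates to a + i · x. Evaluating each term at x = 3:
  Term 0 contributes -1 + 0 · 3 = -1
  Term 1 contributes 10 + 1 · 3 = 13
  Term 2 contributes 0 + 2 · 3 = 6
p(3) = ⊕ of these = min[-1, 13, 6] = -1.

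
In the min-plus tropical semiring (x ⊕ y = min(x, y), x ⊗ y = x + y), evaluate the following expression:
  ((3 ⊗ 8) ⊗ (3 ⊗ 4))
((3 ⊗ 8) ⊗ (3 ⊗ 4)) = 18

Expand innermost to outermost. Recall ⊕ takes the minimum of its arguments and ⊗ takes their sum. Working out the expression ((3 ⊗ 8) ⊗ (3 ⊗ 4)) gives 18.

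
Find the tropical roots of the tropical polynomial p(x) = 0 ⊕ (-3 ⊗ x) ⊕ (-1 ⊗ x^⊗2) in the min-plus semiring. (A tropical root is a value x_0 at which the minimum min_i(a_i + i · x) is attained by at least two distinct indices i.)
Roots: {-2, 3}

Each tropical root is a break point of the lower envelope of the lines y = a_i + i · x (there are 3 lines, with slopes 0, 1, ..., 2). Only the lines that attain the minimum somewhere contribute to roots; other lines are dominated. Here the surviving (envelope) indices are i = 2, i = 1, i = 0.
Intersections between consecutive envelope lines give the roots: for adjacent envelope indices i < j the intersection is x = (a_i − a_j) / (j − i). Reading off the sorted break points: {-2, 3}.
Verification: at each break x_0, at least two indices attain the minimum of min_i(a_i + i · x_0).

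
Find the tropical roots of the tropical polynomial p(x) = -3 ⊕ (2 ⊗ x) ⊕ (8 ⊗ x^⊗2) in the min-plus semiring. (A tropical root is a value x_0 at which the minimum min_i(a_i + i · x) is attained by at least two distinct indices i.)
Roots: {-6, -5}

Each tropical root is a break point of the lower envelope of the lines y = a_i + i · x (there are 3 lines, with slopes 0, 1, ..., 2). Only the lines that attain the minimum somewhere contribute to roots; other lines are dominated. Here the surviving (envelope) indices are i = 2, i = 1, i = 0.
Intersections between consecutive envelope lines give the roots: for adjacent envelope indices i < j the intersection is x = (a_i − a_j) / (j − i). Reading off the sorted break points: {-6, -5}.
Verification: at each break x_0, at least two indices attain the minimum of min_i(a_i + i · x_0).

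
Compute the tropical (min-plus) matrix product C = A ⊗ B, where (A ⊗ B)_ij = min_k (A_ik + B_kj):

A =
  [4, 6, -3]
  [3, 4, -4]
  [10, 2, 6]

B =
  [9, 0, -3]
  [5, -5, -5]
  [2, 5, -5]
A ⊗ B =
  [-1, 1, -8]
  [-2, -1, -9]
  [7, -3, -3]

Apply the min-plus product entry-by-entry:
  C[0][0] = min over k of (A[0][0] + B[0][0] = 4 + 9 = 13, A[0][1] + B[1][0] = 6 + 5 = 11, A[0][2] + B[2][0] = -3 + 2 = -1) = -1 (attained at k = 2)
  C[0][1] = min over k of (A[0][0] + B[0][1] = 4 + 0 = 4, A[0][1] + B[1][1] = 6 + -5 = 1, A[0][2] + B[2][1] = -3 + 5 = 2) = 1 (attained at k = 1)
  C[0][2] = min over k of (A[0][0] + B[0][2] = 4 + -3 = 1, A[0][1] + B[1][2] = 6 + -5 = 1, A[0][2] + B[2][2] = -3 + -5 = -8) = -8 (attained at k = 2)
  C[1][0] = min over k of (A[1][0] + B[0][0] = 3 + 9 = 12, A[1][1] + B[1][0] = 4 + 5 = 9, A[1][2] + B[2][0] = -4 + 2 = -2) = -2 (attained at k = 2)
  C[1][1] = min over k of (A[1][0] + B[0][1] = 3 + 0 = 3, A[1][1] + B[1][1] = 4 + -5 = -1, A[1][2] + B[2][1] = -4 + 5 = 1) = -1 (attained at k = 1)
  C[1][2] = min over k of (A[1][0] + B[0][2] = 3 + -3 = 0, A[1][1] + B[1][2] = 4 + -5 = -1, A[1][2] + B[2][2] = -4 + -5 = -9) = -9 (attained at k = 2)
  C[2][0] = min over k of (A[2][0] + B[0][0] = 10 + 9 = 19, A[2][1] + B[1][0] = 2 + 5 = 7, A[2][2] + B[2][0] = 6 + 2 = 8) = 7 (attained at k = 1)
  C[2][1] = min over k of (A[2][0] + B[0][1] = 10 + 0 = 10, A[2][1] + B[1][1] = 2 + -5 = -3, A[2][2] + B[2][1] = 6 + 5 = 11) = -3 (attained at k = 1)
  C[2][2] = min over k of (A[2][0] + B[0][2] = 10 + -3 = 7, A[2][1] + B[1][2] = 2 + -5 = -3, A[2][2] + B[2][2] = 6 + -5 = 1) = -3 (attained at k = 1)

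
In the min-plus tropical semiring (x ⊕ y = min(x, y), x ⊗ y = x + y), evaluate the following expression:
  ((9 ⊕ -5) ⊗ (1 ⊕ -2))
((9 ⊕ -5) ⊗ (1 ⊕ -2)) = -7

Expand innermost to outermost. Recall ⊕ takes the minimum of its arguments and ⊗ takes their sum. Working out the expression ((9 ⊕ -5) ⊗ (1 ⊕ -2)) gives -7.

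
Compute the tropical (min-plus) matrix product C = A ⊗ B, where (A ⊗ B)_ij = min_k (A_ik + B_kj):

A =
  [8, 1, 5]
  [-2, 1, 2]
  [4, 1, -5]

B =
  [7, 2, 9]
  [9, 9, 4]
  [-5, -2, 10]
A ⊗ B =
  [0, 3, 5]
  [-3, 0, 5]
  [-10, -7, 5]

Apply the min-plus product entry-by-entry:
  C[0][0] = min over k of (A[0][0] + B[0][0] = 8 + 7 = 15, A[0][1] + B[1][0] = 1 + 9 = 10, A[0][2] + B[2][0] = 5 + -5 = 0) = 0 (attained at k = 2)
  C[0][1] = min over k of (A[0][0] + B[0][1] = 8 + 2 = 10, A[0][1] + B[1][1] = 1 + 9 = 10, A[0][2] + B[2][1] = 5 + -2 = 3) = 3 (attained at k = 2)
  C[0][2] = min over k of (A[0][0] + B[0][2] = 8 + 9 = 17, A[0][1] + B[1][2] = 1 + 4 = 5, A[0][2] + B[2][2] = 5 + 10 = 15) = 5 (attained at k = 1)
  C[1][0] = min over k of (A[1][0] + B[0][0] = -2 + 7 = 5, A[1][1] + B[1][0] = 1 + 9 = 10, A[1][2] + B[2][0] = 2 + -5 = -3) = -3 (attained at k = 2)
  C[1][1] = min over k of (A[1][0] + B[0][1] = -2 + 2 = 0, A[1][1] + B[1][1] = 1 + 9 = 10, A[1][2] + B[2][1] = 2 + -2 = 0) = 0 (attained at k = 0)
  C[1][2] = min over k of (A[1][0] + B[0][2] = -2 + 9 = 7, A[1][1] + B[1][2] = 1 + 4 = 5, A[1][2] + B[2][2] = 2 + 10 = 12) = 5 (attained at k = 1)
  C[2][0] = min over k of (A[2][0] + B[0][0] = 4 + 7 = 11, A[2][1] + B[1][0] = 1 + 9 = 10, A[2][2] + B[2][0] = -5 + -5 = -10) = -10 (attained at k = 2)
  C[2][1] = min over k of (A[2][0] + B[0][1] = 4 + 2 = 6, A[2][1] + B[1][1] = 1 + 9 = 10, A[2][2] + B[2][1] = -5 + -2 = -7) = -7 (attained at k = 2)
  C[2][2] = min over k of (A[2][0] + B[0][2] = 4 + 9 = 13, A[2][1] + B[1][2] = 1 + 4 = 5, A[2][2] + B[2][2] = -5 + 10 = 5) = 5 (attained at k = 1)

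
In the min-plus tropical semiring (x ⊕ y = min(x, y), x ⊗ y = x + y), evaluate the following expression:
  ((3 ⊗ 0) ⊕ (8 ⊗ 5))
((3 ⊗ 0) ⊕ (8 ⊗ 5)) = 3

Expand innermost to outermost. Recall ⊕ takes the minimum of its arguments and ⊗ takes their sum. Working out the expression ((3 ⊗ 0) ⊕ (8 ⊗ 5)) gives 3.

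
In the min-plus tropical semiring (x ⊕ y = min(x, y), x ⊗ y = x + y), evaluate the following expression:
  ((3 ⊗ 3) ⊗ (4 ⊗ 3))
((3 ⊗ 3) ⊗ (4 ⊗ 3)) = 13

Expand innermost to outermost. Recall ⊕ takes the minimum of its arguments and ⊗ takes their sum. Working out the expression ((3 ⊗ 3) ⊗ (4 ⊗ 3)) gives 13.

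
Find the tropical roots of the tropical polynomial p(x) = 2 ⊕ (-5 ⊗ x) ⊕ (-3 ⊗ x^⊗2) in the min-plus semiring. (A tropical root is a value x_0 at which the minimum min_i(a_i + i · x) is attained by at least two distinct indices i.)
Roots: {-2, 7}

Each tropical root is a break point of the lower envelope of the lines y = a_i + i · x (there are 3 lines, with slopes 0, 1, ..., 2). Only the lines that attain the minimum somewhere contribute to roots; other lines are dominated. Here the surviving (envelope) indices are i = 2, i = 1, i = 0.
Intersections between consecutive envelope lines give the roots: for adjacent envelope indices i < j the intersection is x = (a_i − a_j) / (j − i). Reading off the sorted break points: {-2, 7}.
Verification: at each break x_0, at least two indices attain the minimum of min_i(a_i + i · x_0).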